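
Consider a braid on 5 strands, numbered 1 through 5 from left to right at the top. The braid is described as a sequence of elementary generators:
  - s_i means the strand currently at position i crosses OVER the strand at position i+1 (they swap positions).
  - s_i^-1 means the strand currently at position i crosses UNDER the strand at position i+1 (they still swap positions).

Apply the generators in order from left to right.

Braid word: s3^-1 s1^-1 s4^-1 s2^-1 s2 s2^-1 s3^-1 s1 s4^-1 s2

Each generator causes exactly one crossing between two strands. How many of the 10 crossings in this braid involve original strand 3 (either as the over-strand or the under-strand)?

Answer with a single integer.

Answer: 3

Derivation:
Gen 1: crossing 3x4. Involves strand 3? yes. Count so far: 1
Gen 2: crossing 1x2. Involves strand 3? no. Count so far: 1
Gen 3: crossing 3x5. Involves strand 3? yes. Count so far: 2
Gen 4: crossing 1x4. Involves strand 3? no. Count so far: 2
Gen 5: crossing 4x1. Involves strand 3? no. Count so far: 2
Gen 6: crossing 1x4. Involves strand 3? no. Count so far: 2
Gen 7: crossing 1x5. Involves strand 3? no. Count so far: 2
Gen 8: crossing 2x4. Involves strand 3? no. Count so far: 2
Gen 9: crossing 1x3. Involves strand 3? yes. Count so far: 3
Gen 10: crossing 2x5. Involves strand 3? no. Count so far: 3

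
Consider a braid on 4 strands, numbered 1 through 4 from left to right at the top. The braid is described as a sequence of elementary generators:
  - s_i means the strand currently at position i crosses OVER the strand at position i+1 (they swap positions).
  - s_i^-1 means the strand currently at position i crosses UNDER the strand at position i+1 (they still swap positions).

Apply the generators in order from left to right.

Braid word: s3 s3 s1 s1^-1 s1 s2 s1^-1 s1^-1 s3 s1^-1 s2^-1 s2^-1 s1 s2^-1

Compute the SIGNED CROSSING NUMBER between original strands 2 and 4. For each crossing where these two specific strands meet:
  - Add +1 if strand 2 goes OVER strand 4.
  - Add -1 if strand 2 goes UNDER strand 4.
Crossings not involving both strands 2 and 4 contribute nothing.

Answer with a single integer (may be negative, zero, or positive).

Answer: 0

Derivation:
Gen 1: crossing 3x4. Both 2&4? no. Sum: 0
Gen 2: crossing 4x3. Both 2&4? no. Sum: 0
Gen 3: crossing 1x2. Both 2&4? no. Sum: 0
Gen 4: crossing 2x1. Both 2&4? no. Sum: 0
Gen 5: crossing 1x2. Both 2&4? no. Sum: 0
Gen 6: crossing 1x3. Both 2&4? no. Sum: 0
Gen 7: crossing 2x3. Both 2&4? no. Sum: 0
Gen 8: crossing 3x2. Both 2&4? no. Sum: 0
Gen 9: crossing 1x4. Both 2&4? no. Sum: 0
Gen 10: crossing 2x3. Both 2&4? no. Sum: 0
Gen 11: 2 under 4. Both 2&4? yes. Contrib: -1. Sum: -1
Gen 12: 4 under 2. Both 2&4? yes. Contrib: +1. Sum: 0
Gen 13: crossing 3x2. Both 2&4? no. Sum: 0
Gen 14: crossing 3x4. Both 2&4? no. Sum: 0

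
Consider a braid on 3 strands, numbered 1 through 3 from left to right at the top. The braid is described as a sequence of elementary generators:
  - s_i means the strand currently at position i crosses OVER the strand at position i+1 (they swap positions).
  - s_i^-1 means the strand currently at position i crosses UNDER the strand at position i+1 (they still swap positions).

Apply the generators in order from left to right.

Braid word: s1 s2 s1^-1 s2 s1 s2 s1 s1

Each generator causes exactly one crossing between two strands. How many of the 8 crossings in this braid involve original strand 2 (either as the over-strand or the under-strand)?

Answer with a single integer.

Gen 1: crossing 1x2. Involves strand 2? yes. Count so far: 1
Gen 2: crossing 1x3. Involves strand 2? no. Count so far: 1
Gen 3: crossing 2x3. Involves strand 2? yes. Count so far: 2
Gen 4: crossing 2x1. Involves strand 2? yes. Count so far: 3
Gen 5: crossing 3x1. Involves strand 2? no. Count so far: 3
Gen 6: crossing 3x2. Involves strand 2? yes. Count so far: 4
Gen 7: crossing 1x2. Involves strand 2? yes. Count so far: 5
Gen 8: crossing 2x1. Involves strand 2? yes. Count so far: 6

Answer: 6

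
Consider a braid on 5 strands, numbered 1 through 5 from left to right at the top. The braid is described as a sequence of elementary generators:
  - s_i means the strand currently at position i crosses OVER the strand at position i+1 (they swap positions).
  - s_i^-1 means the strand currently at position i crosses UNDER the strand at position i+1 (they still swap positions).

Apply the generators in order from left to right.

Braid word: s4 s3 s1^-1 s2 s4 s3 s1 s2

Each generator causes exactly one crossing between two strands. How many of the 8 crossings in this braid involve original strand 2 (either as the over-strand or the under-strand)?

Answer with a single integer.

Answer: 3

Derivation:
Gen 1: crossing 4x5. Involves strand 2? no. Count so far: 0
Gen 2: crossing 3x5. Involves strand 2? no. Count so far: 0
Gen 3: crossing 1x2. Involves strand 2? yes. Count so far: 1
Gen 4: crossing 1x5. Involves strand 2? no. Count so far: 1
Gen 5: crossing 3x4. Involves strand 2? no. Count so far: 1
Gen 6: crossing 1x4. Involves strand 2? no. Count so far: 1
Gen 7: crossing 2x5. Involves strand 2? yes. Count so far: 2
Gen 8: crossing 2x4. Involves strand 2? yes. Count so far: 3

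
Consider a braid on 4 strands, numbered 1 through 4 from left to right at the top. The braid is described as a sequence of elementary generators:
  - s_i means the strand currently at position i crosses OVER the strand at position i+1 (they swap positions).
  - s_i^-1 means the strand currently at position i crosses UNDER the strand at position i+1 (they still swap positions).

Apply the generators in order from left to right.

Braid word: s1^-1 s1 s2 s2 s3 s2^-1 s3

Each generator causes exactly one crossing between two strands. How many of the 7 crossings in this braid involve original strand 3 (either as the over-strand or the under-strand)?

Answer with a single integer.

Gen 1: crossing 1x2. Involves strand 3? no. Count so far: 0
Gen 2: crossing 2x1. Involves strand 3? no. Count so far: 0
Gen 3: crossing 2x3. Involves strand 3? yes. Count so far: 1
Gen 4: crossing 3x2. Involves strand 3? yes. Count so far: 2
Gen 5: crossing 3x4. Involves strand 3? yes. Count so far: 3
Gen 6: crossing 2x4. Involves strand 3? no. Count so far: 3
Gen 7: crossing 2x3. Involves strand 3? yes. Count so far: 4

Answer: 4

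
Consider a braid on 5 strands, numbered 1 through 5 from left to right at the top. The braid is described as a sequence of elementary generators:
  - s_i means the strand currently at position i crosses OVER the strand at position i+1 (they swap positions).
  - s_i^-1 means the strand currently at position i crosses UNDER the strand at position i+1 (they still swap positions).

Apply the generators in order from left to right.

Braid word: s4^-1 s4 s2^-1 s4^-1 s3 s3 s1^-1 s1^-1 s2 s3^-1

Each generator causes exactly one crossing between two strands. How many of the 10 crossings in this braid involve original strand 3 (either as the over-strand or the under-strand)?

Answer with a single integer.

Answer: 5

Derivation:
Gen 1: crossing 4x5. Involves strand 3? no. Count so far: 0
Gen 2: crossing 5x4. Involves strand 3? no. Count so far: 0
Gen 3: crossing 2x3. Involves strand 3? yes. Count so far: 1
Gen 4: crossing 4x5. Involves strand 3? no. Count so far: 1
Gen 5: crossing 2x5. Involves strand 3? no. Count so far: 1
Gen 6: crossing 5x2. Involves strand 3? no. Count so far: 1
Gen 7: crossing 1x3. Involves strand 3? yes. Count so far: 2
Gen 8: crossing 3x1. Involves strand 3? yes. Count so far: 3
Gen 9: crossing 3x2. Involves strand 3? yes. Count so far: 4
Gen 10: crossing 3x5. Involves strand 3? yes. Count so far: 5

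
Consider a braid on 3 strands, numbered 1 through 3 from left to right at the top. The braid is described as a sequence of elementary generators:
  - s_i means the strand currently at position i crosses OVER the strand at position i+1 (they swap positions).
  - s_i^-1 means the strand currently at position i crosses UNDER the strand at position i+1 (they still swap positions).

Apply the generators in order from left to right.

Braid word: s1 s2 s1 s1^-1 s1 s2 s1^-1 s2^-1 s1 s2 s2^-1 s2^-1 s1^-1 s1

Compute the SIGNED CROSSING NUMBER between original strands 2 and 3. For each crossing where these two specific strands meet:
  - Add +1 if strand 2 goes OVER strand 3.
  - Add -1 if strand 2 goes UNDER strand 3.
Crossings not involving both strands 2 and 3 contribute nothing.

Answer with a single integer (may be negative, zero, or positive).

Answer: 2

Derivation:
Gen 1: crossing 1x2. Both 2&3? no. Sum: 0
Gen 2: crossing 1x3. Both 2&3? no. Sum: 0
Gen 3: 2 over 3. Both 2&3? yes. Contrib: +1. Sum: 1
Gen 4: 3 under 2. Both 2&3? yes. Contrib: +1. Sum: 2
Gen 5: 2 over 3. Both 2&3? yes. Contrib: +1. Sum: 3
Gen 6: crossing 2x1. Both 2&3? no. Sum: 3
Gen 7: crossing 3x1. Both 2&3? no. Sum: 3
Gen 8: 3 under 2. Both 2&3? yes. Contrib: +1. Sum: 4
Gen 9: crossing 1x2. Both 2&3? no. Sum: 4
Gen 10: crossing 1x3. Both 2&3? no. Sum: 4
Gen 11: crossing 3x1. Both 2&3? no. Sum: 4
Gen 12: crossing 1x3. Both 2&3? no. Sum: 4
Gen 13: 2 under 3. Both 2&3? yes. Contrib: -1. Sum: 3
Gen 14: 3 over 2. Both 2&3? yes. Contrib: -1. Sum: 2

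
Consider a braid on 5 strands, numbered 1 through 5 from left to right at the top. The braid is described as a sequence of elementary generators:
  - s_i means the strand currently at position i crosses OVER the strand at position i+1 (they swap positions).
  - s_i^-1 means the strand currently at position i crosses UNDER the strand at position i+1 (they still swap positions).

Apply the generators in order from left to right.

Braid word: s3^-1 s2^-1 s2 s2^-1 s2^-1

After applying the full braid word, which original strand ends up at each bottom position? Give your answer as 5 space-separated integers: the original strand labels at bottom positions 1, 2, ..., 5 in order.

Answer: 1 2 4 3 5

Derivation:
Gen 1 (s3^-1): strand 3 crosses under strand 4. Perm now: [1 2 4 3 5]
Gen 2 (s2^-1): strand 2 crosses under strand 4. Perm now: [1 4 2 3 5]
Gen 3 (s2): strand 4 crosses over strand 2. Perm now: [1 2 4 3 5]
Gen 4 (s2^-1): strand 2 crosses under strand 4. Perm now: [1 4 2 3 5]
Gen 5 (s2^-1): strand 4 crosses under strand 2. Perm now: [1 2 4 3 5]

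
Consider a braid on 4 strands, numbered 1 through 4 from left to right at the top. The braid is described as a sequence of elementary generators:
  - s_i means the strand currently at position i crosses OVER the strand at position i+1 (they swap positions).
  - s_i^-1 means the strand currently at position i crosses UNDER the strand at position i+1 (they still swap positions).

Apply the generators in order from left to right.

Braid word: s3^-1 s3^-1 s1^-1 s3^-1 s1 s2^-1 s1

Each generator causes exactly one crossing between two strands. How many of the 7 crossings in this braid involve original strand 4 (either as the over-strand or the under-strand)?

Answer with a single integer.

Answer: 5

Derivation:
Gen 1: crossing 3x4. Involves strand 4? yes. Count so far: 1
Gen 2: crossing 4x3. Involves strand 4? yes. Count so far: 2
Gen 3: crossing 1x2. Involves strand 4? no. Count so far: 2
Gen 4: crossing 3x4. Involves strand 4? yes. Count so far: 3
Gen 5: crossing 2x1. Involves strand 4? no. Count so far: 3
Gen 6: crossing 2x4. Involves strand 4? yes. Count so far: 4
Gen 7: crossing 1x4. Involves strand 4? yes. Count so far: 5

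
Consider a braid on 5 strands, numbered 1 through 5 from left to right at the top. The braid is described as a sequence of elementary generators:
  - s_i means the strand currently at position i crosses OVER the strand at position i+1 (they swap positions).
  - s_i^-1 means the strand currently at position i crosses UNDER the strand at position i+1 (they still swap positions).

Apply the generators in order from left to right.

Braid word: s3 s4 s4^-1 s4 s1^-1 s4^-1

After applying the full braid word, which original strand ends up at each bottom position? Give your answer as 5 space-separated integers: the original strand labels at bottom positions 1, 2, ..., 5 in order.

Answer: 2 1 4 3 5

Derivation:
Gen 1 (s3): strand 3 crosses over strand 4. Perm now: [1 2 4 3 5]
Gen 2 (s4): strand 3 crosses over strand 5. Perm now: [1 2 4 5 3]
Gen 3 (s4^-1): strand 5 crosses under strand 3. Perm now: [1 2 4 3 5]
Gen 4 (s4): strand 3 crosses over strand 5. Perm now: [1 2 4 5 3]
Gen 5 (s1^-1): strand 1 crosses under strand 2. Perm now: [2 1 4 5 3]
Gen 6 (s4^-1): strand 5 crosses under strand 3. Perm now: [2 1 4 3 5]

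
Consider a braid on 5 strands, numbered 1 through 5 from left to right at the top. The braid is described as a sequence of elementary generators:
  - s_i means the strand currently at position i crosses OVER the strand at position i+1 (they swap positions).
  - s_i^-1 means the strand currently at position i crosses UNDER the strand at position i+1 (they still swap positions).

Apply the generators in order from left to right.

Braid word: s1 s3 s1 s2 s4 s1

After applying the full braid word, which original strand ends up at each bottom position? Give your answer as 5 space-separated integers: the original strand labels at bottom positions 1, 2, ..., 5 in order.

Gen 1 (s1): strand 1 crosses over strand 2. Perm now: [2 1 3 4 5]
Gen 2 (s3): strand 3 crosses over strand 4. Perm now: [2 1 4 3 5]
Gen 3 (s1): strand 2 crosses over strand 1. Perm now: [1 2 4 3 5]
Gen 4 (s2): strand 2 crosses over strand 4. Perm now: [1 4 2 3 5]
Gen 5 (s4): strand 3 crosses over strand 5. Perm now: [1 4 2 5 3]
Gen 6 (s1): strand 1 crosses over strand 4. Perm now: [4 1 2 5 3]

Answer: 4 1 2 5 3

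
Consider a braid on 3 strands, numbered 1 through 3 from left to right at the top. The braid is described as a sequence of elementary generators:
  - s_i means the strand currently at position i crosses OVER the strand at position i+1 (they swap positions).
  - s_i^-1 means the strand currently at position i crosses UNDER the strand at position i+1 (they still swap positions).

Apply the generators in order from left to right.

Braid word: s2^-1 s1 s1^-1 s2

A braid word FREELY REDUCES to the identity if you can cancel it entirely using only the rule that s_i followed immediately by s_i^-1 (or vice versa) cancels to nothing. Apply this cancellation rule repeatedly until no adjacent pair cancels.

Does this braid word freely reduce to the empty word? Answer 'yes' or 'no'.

Gen 1 (s2^-1): push. Stack: [s2^-1]
Gen 2 (s1): push. Stack: [s2^-1 s1]
Gen 3 (s1^-1): cancels prior s1. Stack: [s2^-1]
Gen 4 (s2): cancels prior s2^-1. Stack: []
Reduced word: (empty)

Answer: yes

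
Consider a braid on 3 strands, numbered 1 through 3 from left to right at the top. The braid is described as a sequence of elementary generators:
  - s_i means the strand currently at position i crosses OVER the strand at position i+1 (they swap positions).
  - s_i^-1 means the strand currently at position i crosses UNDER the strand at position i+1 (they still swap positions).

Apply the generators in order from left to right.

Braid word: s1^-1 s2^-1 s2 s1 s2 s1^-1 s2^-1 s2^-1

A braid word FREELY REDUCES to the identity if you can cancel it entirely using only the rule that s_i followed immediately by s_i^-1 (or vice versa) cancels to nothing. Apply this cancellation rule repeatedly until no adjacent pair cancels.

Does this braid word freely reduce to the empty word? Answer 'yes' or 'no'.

Answer: no

Derivation:
Gen 1 (s1^-1): push. Stack: [s1^-1]
Gen 2 (s2^-1): push. Stack: [s1^-1 s2^-1]
Gen 3 (s2): cancels prior s2^-1. Stack: [s1^-1]
Gen 4 (s1): cancels prior s1^-1. Stack: []
Gen 5 (s2): push. Stack: [s2]
Gen 6 (s1^-1): push. Stack: [s2 s1^-1]
Gen 7 (s2^-1): push. Stack: [s2 s1^-1 s2^-1]
Gen 8 (s2^-1): push. Stack: [s2 s1^-1 s2^-1 s2^-1]
Reduced word: s2 s1^-1 s2^-1 s2^-1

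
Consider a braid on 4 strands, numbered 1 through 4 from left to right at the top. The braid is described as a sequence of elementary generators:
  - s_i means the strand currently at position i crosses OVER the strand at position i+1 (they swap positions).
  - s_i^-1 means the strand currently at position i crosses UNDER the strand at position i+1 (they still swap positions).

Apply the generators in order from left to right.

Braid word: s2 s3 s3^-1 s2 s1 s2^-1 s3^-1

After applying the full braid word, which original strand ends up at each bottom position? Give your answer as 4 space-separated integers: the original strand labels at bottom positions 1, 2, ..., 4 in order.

Answer: 2 3 4 1

Derivation:
Gen 1 (s2): strand 2 crosses over strand 3. Perm now: [1 3 2 4]
Gen 2 (s3): strand 2 crosses over strand 4. Perm now: [1 3 4 2]
Gen 3 (s3^-1): strand 4 crosses under strand 2. Perm now: [1 3 2 4]
Gen 4 (s2): strand 3 crosses over strand 2. Perm now: [1 2 3 4]
Gen 5 (s1): strand 1 crosses over strand 2. Perm now: [2 1 3 4]
Gen 6 (s2^-1): strand 1 crosses under strand 3. Perm now: [2 3 1 4]
Gen 7 (s3^-1): strand 1 crosses under strand 4. Perm now: [2 3 4 1]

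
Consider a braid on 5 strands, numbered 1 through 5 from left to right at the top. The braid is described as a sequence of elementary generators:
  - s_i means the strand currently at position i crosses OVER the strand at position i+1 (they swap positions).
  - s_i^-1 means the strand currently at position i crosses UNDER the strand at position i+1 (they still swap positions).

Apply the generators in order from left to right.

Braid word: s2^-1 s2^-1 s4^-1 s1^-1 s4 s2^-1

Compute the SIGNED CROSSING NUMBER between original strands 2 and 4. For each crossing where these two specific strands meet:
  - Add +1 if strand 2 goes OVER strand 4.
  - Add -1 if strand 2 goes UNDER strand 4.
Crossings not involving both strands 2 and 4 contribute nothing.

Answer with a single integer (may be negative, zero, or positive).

Gen 1: crossing 2x3. Both 2&4? no. Sum: 0
Gen 2: crossing 3x2. Both 2&4? no. Sum: 0
Gen 3: crossing 4x5. Both 2&4? no. Sum: 0
Gen 4: crossing 1x2. Both 2&4? no. Sum: 0
Gen 5: crossing 5x4. Both 2&4? no. Sum: 0
Gen 6: crossing 1x3. Both 2&4? no. Sum: 0

Answer: 0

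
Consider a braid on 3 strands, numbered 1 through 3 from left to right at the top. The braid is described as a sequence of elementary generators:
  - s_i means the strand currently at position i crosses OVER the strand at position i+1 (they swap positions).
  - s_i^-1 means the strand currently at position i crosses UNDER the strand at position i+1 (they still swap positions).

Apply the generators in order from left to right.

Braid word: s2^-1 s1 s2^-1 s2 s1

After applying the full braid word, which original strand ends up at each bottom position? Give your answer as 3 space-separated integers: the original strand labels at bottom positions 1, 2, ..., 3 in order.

Answer: 1 3 2

Derivation:
Gen 1 (s2^-1): strand 2 crosses under strand 3. Perm now: [1 3 2]
Gen 2 (s1): strand 1 crosses over strand 3. Perm now: [3 1 2]
Gen 3 (s2^-1): strand 1 crosses under strand 2. Perm now: [3 2 1]
Gen 4 (s2): strand 2 crosses over strand 1. Perm now: [3 1 2]
Gen 5 (s1): strand 3 crosses over strand 1. Perm now: [1 3 2]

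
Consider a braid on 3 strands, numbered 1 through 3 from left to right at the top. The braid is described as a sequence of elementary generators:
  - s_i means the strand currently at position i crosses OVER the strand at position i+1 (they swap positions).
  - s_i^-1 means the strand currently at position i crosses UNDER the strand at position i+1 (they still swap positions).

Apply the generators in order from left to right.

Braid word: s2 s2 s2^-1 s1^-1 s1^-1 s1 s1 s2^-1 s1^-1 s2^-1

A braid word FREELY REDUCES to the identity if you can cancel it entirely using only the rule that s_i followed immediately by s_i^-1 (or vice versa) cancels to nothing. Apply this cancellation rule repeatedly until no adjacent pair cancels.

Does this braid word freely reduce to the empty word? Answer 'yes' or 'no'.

Answer: no

Derivation:
Gen 1 (s2): push. Stack: [s2]
Gen 2 (s2): push. Stack: [s2 s2]
Gen 3 (s2^-1): cancels prior s2. Stack: [s2]
Gen 4 (s1^-1): push. Stack: [s2 s1^-1]
Gen 5 (s1^-1): push. Stack: [s2 s1^-1 s1^-1]
Gen 6 (s1): cancels prior s1^-1. Stack: [s2 s1^-1]
Gen 7 (s1): cancels prior s1^-1. Stack: [s2]
Gen 8 (s2^-1): cancels prior s2. Stack: []
Gen 9 (s1^-1): push. Stack: [s1^-1]
Gen 10 (s2^-1): push. Stack: [s1^-1 s2^-1]
Reduced word: s1^-1 s2^-1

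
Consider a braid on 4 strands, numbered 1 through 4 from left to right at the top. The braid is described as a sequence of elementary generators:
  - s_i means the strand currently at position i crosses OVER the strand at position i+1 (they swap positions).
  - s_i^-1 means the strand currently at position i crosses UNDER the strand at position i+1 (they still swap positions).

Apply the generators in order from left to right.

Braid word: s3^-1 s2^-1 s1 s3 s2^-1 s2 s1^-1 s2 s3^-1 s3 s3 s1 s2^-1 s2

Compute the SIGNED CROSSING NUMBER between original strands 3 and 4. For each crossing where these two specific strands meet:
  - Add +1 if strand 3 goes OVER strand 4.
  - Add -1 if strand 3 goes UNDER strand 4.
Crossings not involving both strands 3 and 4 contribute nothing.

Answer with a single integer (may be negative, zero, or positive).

Gen 1: 3 under 4. Both 3&4? yes. Contrib: -1. Sum: -1
Gen 2: crossing 2x4. Both 3&4? no. Sum: -1
Gen 3: crossing 1x4. Both 3&4? no. Sum: -1
Gen 4: crossing 2x3. Both 3&4? no. Sum: -1
Gen 5: crossing 1x3. Both 3&4? no. Sum: -1
Gen 6: crossing 3x1. Both 3&4? no. Sum: -1
Gen 7: crossing 4x1. Both 3&4? no. Sum: -1
Gen 8: 4 over 3. Both 3&4? yes. Contrib: -1. Sum: -2
Gen 9: crossing 4x2. Both 3&4? no. Sum: -2
Gen 10: crossing 2x4. Both 3&4? no. Sum: -2
Gen 11: crossing 4x2. Both 3&4? no. Sum: -2
Gen 12: crossing 1x3. Both 3&4? no. Sum: -2
Gen 13: crossing 1x2. Both 3&4? no. Sum: -2
Gen 14: crossing 2x1. Both 3&4? no. Sum: -2

Answer: -2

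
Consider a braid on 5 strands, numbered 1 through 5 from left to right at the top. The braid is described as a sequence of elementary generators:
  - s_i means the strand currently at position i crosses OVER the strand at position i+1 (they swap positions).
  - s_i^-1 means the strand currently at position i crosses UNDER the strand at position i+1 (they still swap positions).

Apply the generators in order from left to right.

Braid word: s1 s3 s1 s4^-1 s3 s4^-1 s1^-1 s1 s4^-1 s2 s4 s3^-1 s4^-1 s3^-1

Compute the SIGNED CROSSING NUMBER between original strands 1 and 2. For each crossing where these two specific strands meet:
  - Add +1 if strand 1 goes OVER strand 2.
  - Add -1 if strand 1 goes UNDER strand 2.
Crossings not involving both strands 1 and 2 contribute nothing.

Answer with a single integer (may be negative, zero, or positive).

Answer: -2

Derivation:
Gen 1: 1 over 2. Both 1&2? yes. Contrib: +1. Sum: 1
Gen 2: crossing 3x4. Both 1&2? no. Sum: 1
Gen 3: 2 over 1. Both 1&2? yes. Contrib: -1. Sum: 0
Gen 4: crossing 3x5. Both 1&2? no. Sum: 0
Gen 5: crossing 4x5. Both 1&2? no. Sum: 0
Gen 6: crossing 4x3. Both 1&2? no. Sum: 0
Gen 7: 1 under 2. Both 1&2? yes. Contrib: -1. Sum: -1
Gen 8: 2 over 1. Both 1&2? yes. Contrib: -1. Sum: -2
Gen 9: crossing 3x4. Both 1&2? no. Sum: -2
Gen 10: crossing 2x5. Both 1&2? no. Sum: -2
Gen 11: crossing 4x3. Both 1&2? no. Sum: -2
Gen 12: crossing 2x3. Both 1&2? no. Sum: -2
Gen 13: crossing 2x4. Both 1&2? no. Sum: -2
Gen 14: crossing 3x4. Both 1&2? no. Sum: -2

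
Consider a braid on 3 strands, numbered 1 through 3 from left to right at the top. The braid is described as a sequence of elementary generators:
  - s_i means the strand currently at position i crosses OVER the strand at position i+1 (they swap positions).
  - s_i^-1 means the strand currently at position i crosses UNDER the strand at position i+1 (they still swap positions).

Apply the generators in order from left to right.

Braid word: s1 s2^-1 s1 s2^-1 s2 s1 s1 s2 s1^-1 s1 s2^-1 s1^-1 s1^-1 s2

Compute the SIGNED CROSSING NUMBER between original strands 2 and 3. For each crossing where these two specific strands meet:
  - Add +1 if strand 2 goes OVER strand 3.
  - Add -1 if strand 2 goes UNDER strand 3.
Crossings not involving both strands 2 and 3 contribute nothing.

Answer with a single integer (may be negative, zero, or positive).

Answer: 1

Derivation:
Gen 1: crossing 1x2. Both 2&3? no. Sum: 0
Gen 2: crossing 1x3. Both 2&3? no. Sum: 0
Gen 3: 2 over 3. Both 2&3? yes. Contrib: +1. Sum: 1
Gen 4: crossing 2x1. Both 2&3? no. Sum: 1
Gen 5: crossing 1x2. Both 2&3? no. Sum: 1
Gen 6: 3 over 2. Both 2&3? yes. Contrib: -1. Sum: 0
Gen 7: 2 over 3. Both 2&3? yes. Contrib: +1. Sum: 1
Gen 8: crossing 2x1. Both 2&3? no. Sum: 1
Gen 9: crossing 3x1. Both 2&3? no. Sum: 1
Gen 10: crossing 1x3. Both 2&3? no. Sum: 1
Gen 11: crossing 1x2. Both 2&3? no. Sum: 1
Gen 12: 3 under 2. Both 2&3? yes. Contrib: +1. Sum: 2
Gen 13: 2 under 3. Both 2&3? yes. Contrib: -1. Sum: 1
Gen 14: crossing 2x1. Both 2&3? no. Sum: 1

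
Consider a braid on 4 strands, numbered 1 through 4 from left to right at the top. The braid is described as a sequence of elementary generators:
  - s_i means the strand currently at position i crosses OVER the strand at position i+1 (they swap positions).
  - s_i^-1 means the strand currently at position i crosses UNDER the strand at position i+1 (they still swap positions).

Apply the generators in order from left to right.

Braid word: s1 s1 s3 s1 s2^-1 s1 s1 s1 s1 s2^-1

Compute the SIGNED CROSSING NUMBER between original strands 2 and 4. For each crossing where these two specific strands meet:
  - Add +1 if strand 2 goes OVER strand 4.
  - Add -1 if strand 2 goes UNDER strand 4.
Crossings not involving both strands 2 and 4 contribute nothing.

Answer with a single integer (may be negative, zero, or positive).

Answer: 0

Derivation:
Gen 1: crossing 1x2. Both 2&4? no. Sum: 0
Gen 2: crossing 2x1. Both 2&4? no. Sum: 0
Gen 3: crossing 3x4. Both 2&4? no. Sum: 0
Gen 4: crossing 1x2. Both 2&4? no. Sum: 0
Gen 5: crossing 1x4. Both 2&4? no. Sum: 0
Gen 6: 2 over 4. Both 2&4? yes. Contrib: +1. Sum: 1
Gen 7: 4 over 2. Both 2&4? yes. Contrib: -1. Sum: 0
Gen 8: 2 over 4. Both 2&4? yes. Contrib: +1. Sum: 1
Gen 9: 4 over 2. Both 2&4? yes. Contrib: -1. Sum: 0
Gen 10: crossing 4x1. Both 2&4? no. Sum: 0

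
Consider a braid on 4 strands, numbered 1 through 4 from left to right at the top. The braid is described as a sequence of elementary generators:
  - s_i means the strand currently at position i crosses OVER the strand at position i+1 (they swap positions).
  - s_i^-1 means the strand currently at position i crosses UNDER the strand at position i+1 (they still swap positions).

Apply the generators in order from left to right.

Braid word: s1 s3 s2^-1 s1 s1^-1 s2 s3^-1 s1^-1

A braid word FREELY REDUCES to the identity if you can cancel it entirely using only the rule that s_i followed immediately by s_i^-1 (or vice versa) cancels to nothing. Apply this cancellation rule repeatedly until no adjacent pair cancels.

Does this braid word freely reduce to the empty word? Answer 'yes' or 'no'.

Answer: yes

Derivation:
Gen 1 (s1): push. Stack: [s1]
Gen 2 (s3): push. Stack: [s1 s3]
Gen 3 (s2^-1): push. Stack: [s1 s3 s2^-1]
Gen 4 (s1): push. Stack: [s1 s3 s2^-1 s1]
Gen 5 (s1^-1): cancels prior s1. Stack: [s1 s3 s2^-1]
Gen 6 (s2): cancels prior s2^-1. Stack: [s1 s3]
Gen 7 (s3^-1): cancels prior s3. Stack: [s1]
Gen 8 (s1^-1): cancels prior s1. Stack: []
Reduced word: (empty)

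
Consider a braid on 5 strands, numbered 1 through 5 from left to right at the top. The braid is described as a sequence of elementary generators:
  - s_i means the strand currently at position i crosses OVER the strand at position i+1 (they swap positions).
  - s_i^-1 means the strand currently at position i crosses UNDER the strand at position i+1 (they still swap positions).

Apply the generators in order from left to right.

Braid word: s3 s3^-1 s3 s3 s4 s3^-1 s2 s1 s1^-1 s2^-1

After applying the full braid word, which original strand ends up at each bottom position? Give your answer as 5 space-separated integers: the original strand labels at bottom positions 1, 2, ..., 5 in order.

Gen 1 (s3): strand 3 crosses over strand 4. Perm now: [1 2 4 3 5]
Gen 2 (s3^-1): strand 4 crosses under strand 3. Perm now: [1 2 3 4 5]
Gen 3 (s3): strand 3 crosses over strand 4. Perm now: [1 2 4 3 5]
Gen 4 (s3): strand 4 crosses over strand 3. Perm now: [1 2 3 4 5]
Gen 5 (s4): strand 4 crosses over strand 5. Perm now: [1 2 3 5 4]
Gen 6 (s3^-1): strand 3 crosses under strand 5. Perm now: [1 2 5 3 4]
Gen 7 (s2): strand 2 crosses over strand 5. Perm now: [1 5 2 3 4]
Gen 8 (s1): strand 1 crosses over strand 5. Perm now: [5 1 2 3 4]
Gen 9 (s1^-1): strand 5 crosses under strand 1. Perm now: [1 5 2 3 4]
Gen 10 (s2^-1): strand 5 crosses under strand 2. Perm now: [1 2 5 3 4]

Answer: 1 2 5 3 4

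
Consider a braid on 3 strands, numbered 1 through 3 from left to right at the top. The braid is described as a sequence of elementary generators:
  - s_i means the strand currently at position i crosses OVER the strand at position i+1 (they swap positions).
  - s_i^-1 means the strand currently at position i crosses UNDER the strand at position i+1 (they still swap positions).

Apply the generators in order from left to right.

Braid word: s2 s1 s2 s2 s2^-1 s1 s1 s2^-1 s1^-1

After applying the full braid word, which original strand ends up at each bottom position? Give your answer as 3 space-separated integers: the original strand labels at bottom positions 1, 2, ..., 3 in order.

Gen 1 (s2): strand 2 crosses over strand 3. Perm now: [1 3 2]
Gen 2 (s1): strand 1 crosses over strand 3. Perm now: [3 1 2]
Gen 3 (s2): strand 1 crosses over strand 2. Perm now: [3 2 1]
Gen 4 (s2): strand 2 crosses over strand 1. Perm now: [3 1 2]
Gen 5 (s2^-1): strand 1 crosses under strand 2. Perm now: [3 2 1]
Gen 6 (s1): strand 3 crosses over strand 2. Perm now: [2 3 1]
Gen 7 (s1): strand 2 crosses over strand 3. Perm now: [3 2 1]
Gen 8 (s2^-1): strand 2 crosses under strand 1. Perm now: [3 1 2]
Gen 9 (s1^-1): strand 3 crosses under strand 1. Perm now: [1 3 2]

Answer: 1 3 2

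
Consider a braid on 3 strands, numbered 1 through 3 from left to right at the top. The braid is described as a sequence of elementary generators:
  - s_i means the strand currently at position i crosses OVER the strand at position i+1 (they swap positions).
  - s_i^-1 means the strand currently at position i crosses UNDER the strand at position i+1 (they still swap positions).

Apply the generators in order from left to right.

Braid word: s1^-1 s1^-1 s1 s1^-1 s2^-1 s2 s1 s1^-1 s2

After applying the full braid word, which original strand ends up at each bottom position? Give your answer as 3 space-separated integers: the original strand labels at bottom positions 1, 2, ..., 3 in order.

Answer: 1 3 2

Derivation:
Gen 1 (s1^-1): strand 1 crosses under strand 2. Perm now: [2 1 3]
Gen 2 (s1^-1): strand 2 crosses under strand 1. Perm now: [1 2 3]
Gen 3 (s1): strand 1 crosses over strand 2. Perm now: [2 1 3]
Gen 4 (s1^-1): strand 2 crosses under strand 1. Perm now: [1 2 3]
Gen 5 (s2^-1): strand 2 crosses under strand 3. Perm now: [1 3 2]
Gen 6 (s2): strand 3 crosses over strand 2. Perm now: [1 2 3]
Gen 7 (s1): strand 1 crosses over strand 2. Perm now: [2 1 3]
Gen 8 (s1^-1): strand 2 crosses under strand 1. Perm now: [1 2 3]
Gen 9 (s2): strand 2 crosses over strand 3. Perm now: [1 3 2]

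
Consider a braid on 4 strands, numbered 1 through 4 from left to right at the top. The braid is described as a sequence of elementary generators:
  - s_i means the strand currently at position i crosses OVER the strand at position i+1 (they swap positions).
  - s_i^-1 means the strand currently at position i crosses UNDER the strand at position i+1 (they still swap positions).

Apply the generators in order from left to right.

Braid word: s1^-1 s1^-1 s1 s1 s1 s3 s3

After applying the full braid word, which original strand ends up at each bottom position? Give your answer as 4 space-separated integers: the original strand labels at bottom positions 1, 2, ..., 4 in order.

Gen 1 (s1^-1): strand 1 crosses under strand 2. Perm now: [2 1 3 4]
Gen 2 (s1^-1): strand 2 crosses under strand 1. Perm now: [1 2 3 4]
Gen 3 (s1): strand 1 crosses over strand 2. Perm now: [2 1 3 4]
Gen 4 (s1): strand 2 crosses over strand 1. Perm now: [1 2 3 4]
Gen 5 (s1): strand 1 crosses over strand 2. Perm now: [2 1 3 4]
Gen 6 (s3): strand 3 crosses over strand 4. Perm now: [2 1 4 3]
Gen 7 (s3): strand 4 crosses over strand 3. Perm now: [2 1 3 4]

Answer: 2 1 3 4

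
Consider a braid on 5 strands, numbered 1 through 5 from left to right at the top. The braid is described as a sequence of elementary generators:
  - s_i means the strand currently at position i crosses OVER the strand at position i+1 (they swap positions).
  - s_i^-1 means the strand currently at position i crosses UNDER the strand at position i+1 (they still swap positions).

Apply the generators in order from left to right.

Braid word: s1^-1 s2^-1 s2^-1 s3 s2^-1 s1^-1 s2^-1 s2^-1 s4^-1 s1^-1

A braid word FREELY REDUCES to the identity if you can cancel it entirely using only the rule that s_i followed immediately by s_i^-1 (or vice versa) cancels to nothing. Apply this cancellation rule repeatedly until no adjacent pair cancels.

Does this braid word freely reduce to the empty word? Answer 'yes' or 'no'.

Gen 1 (s1^-1): push. Stack: [s1^-1]
Gen 2 (s2^-1): push. Stack: [s1^-1 s2^-1]
Gen 3 (s2^-1): push. Stack: [s1^-1 s2^-1 s2^-1]
Gen 4 (s3): push. Stack: [s1^-1 s2^-1 s2^-1 s3]
Gen 5 (s2^-1): push. Stack: [s1^-1 s2^-1 s2^-1 s3 s2^-1]
Gen 6 (s1^-1): push. Stack: [s1^-1 s2^-1 s2^-1 s3 s2^-1 s1^-1]
Gen 7 (s2^-1): push. Stack: [s1^-1 s2^-1 s2^-1 s3 s2^-1 s1^-1 s2^-1]
Gen 8 (s2^-1): push. Stack: [s1^-1 s2^-1 s2^-1 s3 s2^-1 s1^-1 s2^-1 s2^-1]
Gen 9 (s4^-1): push. Stack: [s1^-1 s2^-1 s2^-1 s3 s2^-1 s1^-1 s2^-1 s2^-1 s4^-1]
Gen 10 (s1^-1): push. Stack: [s1^-1 s2^-1 s2^-1 s3 s2^-1 s1^-1 s2^-1 s2^-1 s4^-1 s1^-1]
Reduced word: s1^-1 s2^-1 s2^-1 s3 s2^-1 s1^-1 s2^-1 s2^-1 s4^-1 s1^-1

Answer: no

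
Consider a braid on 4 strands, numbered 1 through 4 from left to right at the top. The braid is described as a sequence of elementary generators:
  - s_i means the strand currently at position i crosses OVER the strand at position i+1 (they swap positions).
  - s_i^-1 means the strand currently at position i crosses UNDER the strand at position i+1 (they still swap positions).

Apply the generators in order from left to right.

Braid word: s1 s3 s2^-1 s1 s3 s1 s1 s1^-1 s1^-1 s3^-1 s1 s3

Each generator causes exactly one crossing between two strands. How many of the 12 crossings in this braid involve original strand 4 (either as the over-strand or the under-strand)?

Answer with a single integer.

Gen 1: crossing 1x2. Involves strand 4? no. Count so far: 0
Gen 2: crossing 3x4. Involves strand 4? yes. Count so far: 1
Gen 3: crossing 1x4. Involves strand 4? yes. Count so far: 2
Gen 4: crossing 2x4. Involves strand 4? yes. Count so far: 3
Gen 5: crossing 1x3. Involves strand 4? no. Count so far: 3
Gen 6: crossing 4x2. Involves strand 4? yes. Count so far: 4
Gen 7: crossing 2x4. Involves strand 4? yes. Count so far: 5
Gen 8: crossing 4x2. Involves strand 4? yes. Count so far: 6
Gen 9: crossing 2x4. Involves strand 4? yes. Count so far: 7
Gen 10: crossing 3x1. Involves strand 4? no. Count so far: 7
Gen 11: crossing 4x2. Involves strand 4? yes. Count so far: 8
Gen 12: crossing 1x3. Involves strand 4? no. Count so far: 8

Answer: 8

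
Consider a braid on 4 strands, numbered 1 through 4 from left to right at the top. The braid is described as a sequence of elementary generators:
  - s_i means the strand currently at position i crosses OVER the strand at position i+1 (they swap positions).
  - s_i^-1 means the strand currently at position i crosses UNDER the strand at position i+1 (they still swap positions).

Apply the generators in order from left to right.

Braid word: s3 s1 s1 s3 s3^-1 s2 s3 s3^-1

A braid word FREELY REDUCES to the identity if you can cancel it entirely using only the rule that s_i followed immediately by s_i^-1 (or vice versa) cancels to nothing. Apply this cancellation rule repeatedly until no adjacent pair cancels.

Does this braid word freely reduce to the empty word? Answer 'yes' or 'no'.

Gen 1 (s3): push. Stack: [s3]
Gen 2 (s1): push. Stack: [s3 s1]
Gen 3 (s1): push. Stack: [s3 s1 s1]
Gen 4 (s3): push. Stack: [s3 s1 s1 s3]
Gen 5 (s3^-1): cancels prior s3. Stack: [s3 s1 s1]
Gen 6 (s2): push. Stack: [s3 s1 s1 s2]
Gen 7 (s3): push. Stack: [s3 s1 s1 s2 s3]
Gen 8 (s3^-1): cancels prior s3. Stack: [s3 s1 s1 s2]
Reduced word: s3 s1 s1 s2

Answer: no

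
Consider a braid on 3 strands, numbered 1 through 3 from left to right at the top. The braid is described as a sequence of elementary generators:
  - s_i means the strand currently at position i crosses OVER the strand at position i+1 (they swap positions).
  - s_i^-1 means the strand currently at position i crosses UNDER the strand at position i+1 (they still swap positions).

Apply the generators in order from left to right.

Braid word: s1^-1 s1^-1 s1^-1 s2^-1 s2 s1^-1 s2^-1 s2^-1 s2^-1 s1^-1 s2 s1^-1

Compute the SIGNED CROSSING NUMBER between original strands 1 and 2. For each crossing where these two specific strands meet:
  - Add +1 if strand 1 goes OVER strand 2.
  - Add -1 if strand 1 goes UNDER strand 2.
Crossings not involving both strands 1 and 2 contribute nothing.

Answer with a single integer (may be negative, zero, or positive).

Gen 1: 1 under 2. Both 1&2? yes. Contrib: -1. Sum: -1
Gen 2: 2 under 1. Both 1&2? yes. Contrib: +1. Sum: 0
Gen 3: 1 under 2. Both 1&2? yes. Contrib: -1. Sum: -1
Gen 4: crossing 1x3. Both 1&2? no. Sum: -1
Gen 5: crossing 3x1. Both 1&2? no. Sum: -1
Gen 6: 2 under 1. Both 1&2? yes. Contrib: +1. Sum: 0
Gen 7: crossing 2x3. Both 1&2? no. Sum: 0
Gen 8: crossing 3x2. Both 1&2? no. Sum: 0
Gen 9: crossing 2x3. Both 1&2? no. Sum: 0
Gen 10: crossing 1x3. Both 1&2? no. Sum: 0
Gen 11: 1 over 2. Both 1&2? yes. Contrib: +1. Sum: 1
Gen 12: crossing 3x2. Both 1&2? no. Sum: 1

Answer: 1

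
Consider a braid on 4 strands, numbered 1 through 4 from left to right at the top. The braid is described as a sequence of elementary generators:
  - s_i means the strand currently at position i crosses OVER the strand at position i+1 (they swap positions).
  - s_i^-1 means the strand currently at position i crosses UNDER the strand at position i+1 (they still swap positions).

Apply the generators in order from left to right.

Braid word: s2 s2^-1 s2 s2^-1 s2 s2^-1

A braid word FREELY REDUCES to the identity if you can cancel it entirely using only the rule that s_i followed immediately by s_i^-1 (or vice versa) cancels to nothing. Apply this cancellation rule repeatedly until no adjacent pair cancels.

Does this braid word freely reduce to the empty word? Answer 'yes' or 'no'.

Gen 1 (s2): push. Stack: [s2]
Gen 2 (s2^-1): cancels prior s2. Stack: []
Gen 3 (s2): push. Stack: [s2]
Gen 4 (s2^-1): cancels prior s2. Stack: []
Gen 5 (s2): push. Stack: [s2]
Gen 6 (s2^-1): cancels prior s2. Stack: []
Reduced word: (empty)

Answer: yes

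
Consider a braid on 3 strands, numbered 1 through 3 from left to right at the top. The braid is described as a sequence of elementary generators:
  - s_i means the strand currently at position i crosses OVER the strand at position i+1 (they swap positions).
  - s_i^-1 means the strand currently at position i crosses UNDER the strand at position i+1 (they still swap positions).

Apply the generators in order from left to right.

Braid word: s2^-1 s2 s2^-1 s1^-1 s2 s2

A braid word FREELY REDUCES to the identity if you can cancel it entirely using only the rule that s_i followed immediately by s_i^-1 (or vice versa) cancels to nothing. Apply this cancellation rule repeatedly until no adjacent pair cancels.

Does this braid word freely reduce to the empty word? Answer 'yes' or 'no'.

Gen 1 (s2^-1): push. Stack: [s2^-1]
Gen 2 (s2): cancels prior s2^-1. Stack: []
Gen 3 (s2^-1): push. Stack: [s2^-1]
Gen 4 (s1^-1): push. Stack: [s2^-1 s1^-1]
Gen 5 (s2): push. Stack: [s2^-1 s1^-1 s2]
Gen 6 (s2): push. Stack: [s2^-1 s1^-1 s2 s2]
Reduced word: s2^-1 s1^-1 s2 s2

Answer: no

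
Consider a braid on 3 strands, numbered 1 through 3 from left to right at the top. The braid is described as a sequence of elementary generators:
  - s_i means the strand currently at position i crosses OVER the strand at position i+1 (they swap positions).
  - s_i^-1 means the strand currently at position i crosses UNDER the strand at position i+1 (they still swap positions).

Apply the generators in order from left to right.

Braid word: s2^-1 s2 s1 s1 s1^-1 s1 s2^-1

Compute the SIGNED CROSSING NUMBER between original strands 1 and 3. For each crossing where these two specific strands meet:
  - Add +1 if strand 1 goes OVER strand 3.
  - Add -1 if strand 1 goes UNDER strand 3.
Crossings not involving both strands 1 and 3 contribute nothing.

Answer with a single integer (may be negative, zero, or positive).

Gen 1: crossing 2x3. Both 1&3? no. Sum: 0
Gen 2: crossing 3x2. Both 1&3? no. Sum: 0
Gen 3: crossing 1x2. Both 1&3? no. Sum: 0
Gen 4: crossing 2x1. Both 1&3? no. Sum: 0
Gen 5: crossing 1x2. Both 1&3? no. Sum: 0
Gen 6: crossing 2x1. Both 1&3? no. Sum: 0
Gen 7: crossing 2x3. Both 1&3? no. Sum: 0

Answer: 0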